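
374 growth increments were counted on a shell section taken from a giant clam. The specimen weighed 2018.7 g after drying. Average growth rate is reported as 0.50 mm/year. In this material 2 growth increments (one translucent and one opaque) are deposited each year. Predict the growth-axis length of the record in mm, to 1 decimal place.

With 2 growth increments per year, 374 / 2 = 187 years.
Predicted length = 0.50 mm/year × 187 years = 93.5 mm.

93.5 mm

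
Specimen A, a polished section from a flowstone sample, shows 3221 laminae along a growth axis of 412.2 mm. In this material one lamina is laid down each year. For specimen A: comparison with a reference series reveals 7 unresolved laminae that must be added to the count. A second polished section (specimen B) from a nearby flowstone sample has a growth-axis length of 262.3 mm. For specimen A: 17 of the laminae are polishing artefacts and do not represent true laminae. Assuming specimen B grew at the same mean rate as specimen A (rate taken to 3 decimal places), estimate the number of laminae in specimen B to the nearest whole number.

Specimen A: correcting the raw count gives 3221 − 17 + 7 = 3211 true laminae.
A: Extension rate ≈ 412.2 / 3211 = 0.128 mm/yr.
B spans 262.3 / 0.128 = 2049.22 years ≈ 2049 laminae.

2049 laminae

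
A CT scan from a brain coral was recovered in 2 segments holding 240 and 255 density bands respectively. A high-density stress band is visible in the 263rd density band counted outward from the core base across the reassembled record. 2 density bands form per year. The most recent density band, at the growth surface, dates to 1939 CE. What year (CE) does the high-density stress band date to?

Total density bands = 240 + 255 = 495.
Between density band 263 and the growth surface there are 495 − 263 = 232 density bands.
With 2 density bands per year, 232 / 2 = 116 years.
Counting back 116 years from 1939 CE places the high-density stress band in 1939 − 116 = 1823 CE.

1823 CE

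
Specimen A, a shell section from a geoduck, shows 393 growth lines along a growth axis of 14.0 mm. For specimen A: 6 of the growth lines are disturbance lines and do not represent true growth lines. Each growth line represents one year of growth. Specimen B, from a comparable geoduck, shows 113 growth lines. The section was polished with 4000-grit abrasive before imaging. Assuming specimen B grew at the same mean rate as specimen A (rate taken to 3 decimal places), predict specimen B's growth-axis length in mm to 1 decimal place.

4.1 mm

Specimen A: true growth line count = 393 − 6 = 387.
A: Extension rate ≈ 14.0 / 387 = 0.036 mm/yr.
B's length ≈ 0.036 × 113 = 4.1 mm.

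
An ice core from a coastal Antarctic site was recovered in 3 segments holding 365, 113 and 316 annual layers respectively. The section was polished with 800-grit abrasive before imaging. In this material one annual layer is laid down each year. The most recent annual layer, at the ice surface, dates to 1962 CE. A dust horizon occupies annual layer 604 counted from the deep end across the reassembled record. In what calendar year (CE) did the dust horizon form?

1772 CE

Total annual layers = 365 + 113 + 316 = 794.
Between annual layer 604 and the ice surface there are 794 − 604 = 190 annual layers.
1962 − 190 = 1772 CE.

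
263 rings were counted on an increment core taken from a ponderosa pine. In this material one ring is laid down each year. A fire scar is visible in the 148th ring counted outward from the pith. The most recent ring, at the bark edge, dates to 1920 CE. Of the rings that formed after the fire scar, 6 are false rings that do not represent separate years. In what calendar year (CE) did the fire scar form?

1811 CE

The fire scar sits at ring 148 from the pith, so 263 − 148 = 115 rings formed after it.
Excluding 6 false rings: 115 − 6 = 109.
The ring at the bark edge is 1920 CE, so the fire scar dates to 1920 − 109 = 1811 CE.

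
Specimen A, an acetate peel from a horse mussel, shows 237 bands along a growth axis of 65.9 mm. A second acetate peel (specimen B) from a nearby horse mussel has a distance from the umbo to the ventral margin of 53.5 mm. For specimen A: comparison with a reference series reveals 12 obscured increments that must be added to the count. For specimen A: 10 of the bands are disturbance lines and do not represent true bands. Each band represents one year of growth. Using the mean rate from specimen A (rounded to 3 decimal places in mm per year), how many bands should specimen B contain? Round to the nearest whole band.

Specimen A: true band count = 237 − 10 + 12 = 239.
A: Mean rate = 65.9 mm / 239 years ≈ 0.276 mm/year.
Specimen B: 53.5 mm / 0.276 mm per year = 193.84 years ≈ 194 bands.

194 bands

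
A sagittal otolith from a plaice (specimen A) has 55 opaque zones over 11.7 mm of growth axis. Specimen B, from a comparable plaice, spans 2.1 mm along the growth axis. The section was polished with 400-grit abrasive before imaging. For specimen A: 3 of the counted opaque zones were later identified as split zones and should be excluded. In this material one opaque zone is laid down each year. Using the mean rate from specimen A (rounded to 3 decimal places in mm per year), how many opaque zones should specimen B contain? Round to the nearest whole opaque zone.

9 opaque zones

Specimen A: true opaque zone count = 55 − 3 = 52.
A: 11.7 mm over 52 years gives 11.7 / 52 ≈ 0.225 mm/year.
B spans 2.1 / 0.225 = 9.33 years ≈ 9 opaque zones.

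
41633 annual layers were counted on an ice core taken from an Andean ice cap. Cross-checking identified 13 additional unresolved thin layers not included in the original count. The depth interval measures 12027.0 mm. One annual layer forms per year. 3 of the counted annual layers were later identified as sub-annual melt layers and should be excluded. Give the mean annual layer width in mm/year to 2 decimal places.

0.29 mm/year

True annual layer count = 41633 − 3 + 13 = 41643.
Extension rate ≈ 12027.0 / 41643 = 0.29 mm/year.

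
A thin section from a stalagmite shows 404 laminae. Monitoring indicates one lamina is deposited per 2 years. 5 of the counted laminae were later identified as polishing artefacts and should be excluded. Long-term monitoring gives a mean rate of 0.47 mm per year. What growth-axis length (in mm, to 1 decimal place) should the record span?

375.1 mm

Adjusted count: 404 − 5 = 399 laminae.
At 2 years per lamina, 399 × 2 = 798 years.
Predicted length = 0.47 mm/year × 798 years = 375.1 mm.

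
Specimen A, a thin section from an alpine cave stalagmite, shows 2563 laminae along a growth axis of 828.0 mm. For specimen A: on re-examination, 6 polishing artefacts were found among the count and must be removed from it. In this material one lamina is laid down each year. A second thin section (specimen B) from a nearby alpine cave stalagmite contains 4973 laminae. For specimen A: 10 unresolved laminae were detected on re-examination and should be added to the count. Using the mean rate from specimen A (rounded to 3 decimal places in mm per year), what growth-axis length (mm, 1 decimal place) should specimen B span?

Specimen A: true lamina count = 2563 − 6 + 10 = 2567.
A: 828.0 mm over 2567 years gives 828.0 / 2567 ≈ 0.323 mm per year.
Length of B = 0.323 × 4973 = 1606.3 mm.

1606.3 mm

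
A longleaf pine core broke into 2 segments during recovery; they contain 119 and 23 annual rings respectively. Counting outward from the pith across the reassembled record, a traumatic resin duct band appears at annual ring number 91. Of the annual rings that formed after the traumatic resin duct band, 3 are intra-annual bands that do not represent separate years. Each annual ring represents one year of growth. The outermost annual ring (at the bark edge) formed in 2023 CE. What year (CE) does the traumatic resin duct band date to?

Total annual rings = 119 + 23 = 142.
Between annual ring 91 and the bark edge there are 142 − 91 = 51 annual rings.
Removing the 3 false annual rings leaves 51 − 3 = 48 true annual rings beyond the traumatic resin duct band.
Counting back 48 years from 2023 CE places the traumatic resin duct band in 2023 − 48 = 1975 CE.

1975 CE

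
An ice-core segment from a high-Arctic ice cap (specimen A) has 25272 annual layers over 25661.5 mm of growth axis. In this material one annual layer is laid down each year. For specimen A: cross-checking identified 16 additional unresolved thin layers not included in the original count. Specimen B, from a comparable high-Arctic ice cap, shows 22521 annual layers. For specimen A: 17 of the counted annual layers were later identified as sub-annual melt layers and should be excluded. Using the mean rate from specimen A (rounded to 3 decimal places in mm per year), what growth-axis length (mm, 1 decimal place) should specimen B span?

22858.8 mm

Specimen A: adjusted count: 25272 − 17 + 16 = 25271 annual layers.
A: Extension rate ≈ 25661.5 / 25271 = 1.015 mm/year.
For B, 1.015 mm/year × 22521 years = 22858.8 mm.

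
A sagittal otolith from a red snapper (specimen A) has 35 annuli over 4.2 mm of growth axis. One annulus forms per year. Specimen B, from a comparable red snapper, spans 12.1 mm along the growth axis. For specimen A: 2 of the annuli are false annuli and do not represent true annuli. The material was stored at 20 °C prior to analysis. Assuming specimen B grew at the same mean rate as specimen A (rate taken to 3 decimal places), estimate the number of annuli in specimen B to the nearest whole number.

Specimen A: adjusted count: 35 − 2 = 33 annuli.
A: 4.2 mm over 33 years gives 4.2 / 33 ≈ 0.127 mm/yr.
For B, 12.1 / 0.127 = 95.28 years ≈ 95 annuli.

95 annuli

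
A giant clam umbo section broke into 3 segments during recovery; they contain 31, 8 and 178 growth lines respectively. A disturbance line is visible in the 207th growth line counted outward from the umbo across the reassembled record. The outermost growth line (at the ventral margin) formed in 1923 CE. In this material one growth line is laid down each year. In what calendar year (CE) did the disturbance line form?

1913 CE

Total growth lines = 31 + 8 + 178 = 217.
Between growth line 207 and the ventral margin there are 217 − 207 = 10 growth lines.
1923 − 10 = 1913 CE.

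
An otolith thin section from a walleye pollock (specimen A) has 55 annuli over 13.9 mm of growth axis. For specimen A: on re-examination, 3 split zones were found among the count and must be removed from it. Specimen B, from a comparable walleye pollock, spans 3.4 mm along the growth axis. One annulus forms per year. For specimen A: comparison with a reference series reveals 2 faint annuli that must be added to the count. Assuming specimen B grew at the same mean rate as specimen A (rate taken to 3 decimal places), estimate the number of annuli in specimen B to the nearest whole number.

Specimen A: true annulus count = 55 − 3 + 2 = 54.
A: Mean rate = 13.9 mm / 54 years ≈ 0.257 mm/yr.
For B, 3.4 / 0.257 = 13.23 years ≈ 13 annuli.

13 annuli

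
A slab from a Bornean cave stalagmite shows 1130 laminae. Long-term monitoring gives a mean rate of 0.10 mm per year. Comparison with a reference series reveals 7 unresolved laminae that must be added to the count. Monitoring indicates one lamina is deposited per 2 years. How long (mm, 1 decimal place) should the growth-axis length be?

True lamina count = 1130 + 7 = 1137.
1137 laminae at 2 years each span 1137 × 2 = 2274 years.
Predicted length = 0.10 mm/year × 2274 years = 227.4 mm.

227.4 mm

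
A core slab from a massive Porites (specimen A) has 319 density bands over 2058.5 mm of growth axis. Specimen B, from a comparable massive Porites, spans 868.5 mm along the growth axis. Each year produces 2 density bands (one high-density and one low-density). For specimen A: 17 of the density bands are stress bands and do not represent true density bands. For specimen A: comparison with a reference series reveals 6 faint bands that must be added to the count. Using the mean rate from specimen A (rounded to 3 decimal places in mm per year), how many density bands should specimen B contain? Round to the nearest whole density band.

Specimen A: correcting the raw count gives 319 − 17 + 6 = 308 true density bands.
Specimen A: with 2 density bands per year, 308 / 2 = 154 years.
A: Mean rate = 2058.5 mm / 154 years ≈ 13.367 mm/year.
Specimen B: 868.5 mm / 13.367 mm per year = 64.97 years; at 2 density bands per year that is 64.97 × 2 ≈ 130 density bands.

130 density bands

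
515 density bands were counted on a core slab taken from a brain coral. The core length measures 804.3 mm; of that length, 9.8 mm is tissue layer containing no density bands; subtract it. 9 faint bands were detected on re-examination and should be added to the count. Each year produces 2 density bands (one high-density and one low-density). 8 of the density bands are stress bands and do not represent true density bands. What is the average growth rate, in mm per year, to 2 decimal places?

3.08 mm per year

True density band count = 515 − 8 + 9 = 516.
Dividing by 2 density bands per year: 516 / 2 = 258 years.
The growth record spans 804.3 − 9.8 = 794.5 mm.
Extension rate ≈ 794.5 / 258 = 3.08 mm per year.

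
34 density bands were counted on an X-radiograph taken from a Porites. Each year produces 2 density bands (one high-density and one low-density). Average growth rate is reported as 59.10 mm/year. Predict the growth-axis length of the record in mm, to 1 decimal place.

34 density bands at 2 per year is 34 / 2 = 17 years.
17 years at 59.10 mm/year gives 59.10 × 17 = 1004.7 mm.

1004.7 mm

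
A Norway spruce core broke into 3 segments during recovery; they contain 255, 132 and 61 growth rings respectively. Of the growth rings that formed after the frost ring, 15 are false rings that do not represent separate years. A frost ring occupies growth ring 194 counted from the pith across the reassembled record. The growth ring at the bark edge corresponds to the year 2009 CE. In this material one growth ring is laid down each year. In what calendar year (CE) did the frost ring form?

Total growth rings = 255 + 132 + 61 = 448.
Between growth ring 194 and the bark edge there are 448 − 194 = 254 growth rings.
Removing the 15 false growth rings leaves 254 − 15 = 239 true growth rings beyond the frost ring.
2009 − 239 = 1770 CE.

1770 CE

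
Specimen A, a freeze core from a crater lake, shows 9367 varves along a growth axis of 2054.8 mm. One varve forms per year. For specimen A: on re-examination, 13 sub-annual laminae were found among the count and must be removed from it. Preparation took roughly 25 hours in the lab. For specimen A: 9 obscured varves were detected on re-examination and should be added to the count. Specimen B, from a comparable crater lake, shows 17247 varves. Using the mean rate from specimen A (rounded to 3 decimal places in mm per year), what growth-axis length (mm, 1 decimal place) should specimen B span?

Specimen A: after corrections the count is 9367 − 13 + 9 = 9363 varves.
A: Extension rate ≈ 2054.8 / 9363 = 0.219 mm per year.
Length of B = 0.219 × 17247 = 3777.1 mm.

3777.1 mm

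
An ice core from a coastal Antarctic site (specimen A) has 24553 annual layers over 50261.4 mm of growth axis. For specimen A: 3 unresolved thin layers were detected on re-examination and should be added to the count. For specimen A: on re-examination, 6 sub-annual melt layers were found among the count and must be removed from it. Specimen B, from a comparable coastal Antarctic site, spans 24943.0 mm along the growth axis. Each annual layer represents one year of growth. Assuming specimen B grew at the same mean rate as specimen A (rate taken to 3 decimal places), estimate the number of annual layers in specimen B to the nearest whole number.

12185 annual layers

Specimen A: adjusted count: 24553 − 6 + 3 = 24550 annual layers.
A: Mean rate = 50261.4 mm / 24550 years ≈ 2.047 mm/yr.
For B, 24943.0 / 2.047 = 12185.15 years ≈ 12185 annual layers.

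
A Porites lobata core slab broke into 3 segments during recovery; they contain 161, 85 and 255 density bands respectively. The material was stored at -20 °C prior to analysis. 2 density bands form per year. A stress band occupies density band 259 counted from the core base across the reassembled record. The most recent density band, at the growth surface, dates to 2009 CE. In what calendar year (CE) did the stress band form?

Total density bands = 161 + 85 + 255 = 501.
Between density band 259 and the growth surface there are 501 − 259 = 242 density bands.
242 density bands at 2 per year is 242 / 2 = 121 years.
Counting back 121 years from 2009 CE places the stress band in 2009 − 121 = 1888 CE.

1888 CE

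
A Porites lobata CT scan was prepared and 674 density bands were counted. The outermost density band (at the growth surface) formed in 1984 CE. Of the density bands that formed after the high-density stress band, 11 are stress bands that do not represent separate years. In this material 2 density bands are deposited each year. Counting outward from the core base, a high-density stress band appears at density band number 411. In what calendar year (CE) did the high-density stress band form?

The high-density stress band sits at density band 411 from the core base, so 674 − 411 = 263 density bands formed after it.
Excluding 11 false density bands: 263 − 11 = 252.
Dividing by 2 density bands per year: 252 / 2 = 126 years.
1984 − 126 = 1858 CE.

1858 CE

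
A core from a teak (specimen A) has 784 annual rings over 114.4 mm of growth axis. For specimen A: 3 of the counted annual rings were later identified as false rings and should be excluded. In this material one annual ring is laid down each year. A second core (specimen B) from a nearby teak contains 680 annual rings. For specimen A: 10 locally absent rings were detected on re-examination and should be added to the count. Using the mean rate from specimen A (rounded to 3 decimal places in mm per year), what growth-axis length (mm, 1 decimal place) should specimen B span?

98.6 mm

Specimen A: adjusted count: 784 − 3 + 10 = 791 annual rings.
A: Mean rate = 114.4 mm / 791 years ≈ 0.145 mm/yr.
Length of B = 0.145 × 680 = 98.6 mm.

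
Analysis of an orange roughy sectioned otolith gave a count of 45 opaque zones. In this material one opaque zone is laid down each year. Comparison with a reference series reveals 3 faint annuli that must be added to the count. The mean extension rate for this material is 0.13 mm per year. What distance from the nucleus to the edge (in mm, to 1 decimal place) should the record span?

6.2 mm

True opaque zone count = 45 + 3 = 48.
48 years at 0.13 mm/year gives 0.13 × 48 = 6.2 mm.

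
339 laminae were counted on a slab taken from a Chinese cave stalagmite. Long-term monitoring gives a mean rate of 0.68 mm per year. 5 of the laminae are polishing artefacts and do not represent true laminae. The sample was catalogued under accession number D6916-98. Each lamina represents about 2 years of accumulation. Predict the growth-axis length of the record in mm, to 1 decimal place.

454.2 mm

True lamina count = 339 − 5 = 334.
334 laminae at 2 years each span 334 × 2 = 668 years.
Length ≈ 0.68 × 668 = 454.2 mm.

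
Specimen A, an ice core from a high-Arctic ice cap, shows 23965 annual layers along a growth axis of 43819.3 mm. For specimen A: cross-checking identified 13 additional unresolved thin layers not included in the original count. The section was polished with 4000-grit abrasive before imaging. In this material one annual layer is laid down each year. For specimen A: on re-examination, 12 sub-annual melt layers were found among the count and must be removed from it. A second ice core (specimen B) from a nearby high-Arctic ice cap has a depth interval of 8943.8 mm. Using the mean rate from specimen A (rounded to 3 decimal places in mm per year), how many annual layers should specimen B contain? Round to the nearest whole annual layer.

4893 annual layers

Specimen A: correcting the raw count gives 23965 − 12 + 13 = 23966 true annual layers.
A: Extension rate ≈ 43819.3 / 23966 = 1.828 mm/year.
For B, 8943.8 / 1.828 = 4892.67 years ≈ 4893 annual layers.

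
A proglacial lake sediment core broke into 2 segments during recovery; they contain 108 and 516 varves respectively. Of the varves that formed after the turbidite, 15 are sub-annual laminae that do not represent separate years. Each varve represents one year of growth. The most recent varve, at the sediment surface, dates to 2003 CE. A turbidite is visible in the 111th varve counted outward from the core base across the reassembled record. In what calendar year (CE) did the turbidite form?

Total varves = 108 + 516 = 624.
Between varve 111 and the sediment surface there are 624 − 111 = 513 varves.
Excluding 15 false varves: 513 − 15 = 498.
Counting back 498 years from 2003 CE places the turbidite in 2003 − 498 = 1505 CE.

1505 CE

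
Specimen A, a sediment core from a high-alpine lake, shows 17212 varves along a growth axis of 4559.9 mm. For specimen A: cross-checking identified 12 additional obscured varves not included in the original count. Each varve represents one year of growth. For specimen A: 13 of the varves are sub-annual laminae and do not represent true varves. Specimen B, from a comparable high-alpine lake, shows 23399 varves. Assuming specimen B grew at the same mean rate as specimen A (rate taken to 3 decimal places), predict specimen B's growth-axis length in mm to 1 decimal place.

6200.7 mm

Specimen A: after corrections the count is 17212 − 13 + 12 = 17211 varves.
A: Extension rate ≈ 4559.9 / 17211 = 0.265 mm/year.
Length of B = 0.265 × 23399 = 6200.7 mm.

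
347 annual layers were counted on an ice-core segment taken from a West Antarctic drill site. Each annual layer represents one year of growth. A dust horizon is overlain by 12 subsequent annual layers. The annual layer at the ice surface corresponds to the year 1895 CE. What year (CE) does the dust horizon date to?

12 annual layers formed after the dust horizon.
The annual layer at the ice surface is 1895 CE, so the dust horizon dates to 1895 − 12 = 1883 CE.

1883 CE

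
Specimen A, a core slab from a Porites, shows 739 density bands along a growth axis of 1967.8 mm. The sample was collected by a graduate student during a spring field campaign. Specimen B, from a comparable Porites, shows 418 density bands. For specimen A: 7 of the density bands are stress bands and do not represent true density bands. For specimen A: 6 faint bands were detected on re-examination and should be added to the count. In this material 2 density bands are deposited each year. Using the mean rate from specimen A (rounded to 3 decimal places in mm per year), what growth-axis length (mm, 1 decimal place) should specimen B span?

Specimen A: after corrections the count is 739 − 7 + 6 = 738 density bands.
Specimen A: dividing by 2 density bands per year: 738 / 2 = 369 years.
A: Extension rate ≈ 1967.8 / 369 = 5.333 mm/yr.
Specimen B: 418 density bands at 2 per year is 418 / 2 = 209 years. B's length ≈ 5.333 × 209 = 1114.6 mm.

1114.6 mm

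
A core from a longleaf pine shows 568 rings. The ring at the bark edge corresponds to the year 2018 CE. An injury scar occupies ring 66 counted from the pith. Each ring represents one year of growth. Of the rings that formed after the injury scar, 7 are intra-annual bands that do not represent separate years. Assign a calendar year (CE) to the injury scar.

Between ring 66 and the bark edge there are 568 − 66 = 502 rings.
Excluding 7 false rings: 502 − 7 = 495.
Counting back 495 years from 2018 CE places the injury scar in 2018 − 495 = 1523 CE.

1523 CE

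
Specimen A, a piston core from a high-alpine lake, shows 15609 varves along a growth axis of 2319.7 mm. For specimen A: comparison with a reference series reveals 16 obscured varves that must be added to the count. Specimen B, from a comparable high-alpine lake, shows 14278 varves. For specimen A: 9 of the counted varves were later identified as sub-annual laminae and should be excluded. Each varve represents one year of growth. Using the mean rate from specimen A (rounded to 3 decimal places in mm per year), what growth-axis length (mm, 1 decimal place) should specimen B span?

Specimen A: adjusted count: 15609 − 9 + 16 = 15616 varves.
A: Mean rate = 2319.7 mm / 15616 years ≈ 0.149 mm per year.
Length of B = 0.149 × 14278 = 2127.4 mm.

2127.4 mm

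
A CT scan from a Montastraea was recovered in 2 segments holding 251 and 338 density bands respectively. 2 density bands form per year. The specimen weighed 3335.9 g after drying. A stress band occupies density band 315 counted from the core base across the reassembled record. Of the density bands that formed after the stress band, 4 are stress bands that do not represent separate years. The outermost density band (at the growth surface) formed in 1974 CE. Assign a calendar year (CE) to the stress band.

1839 CE

Total density bands = 251 + 338 = 589.
The stress band sits at density band 315 from the core base, so 589 − 315 = 274 density bands formed after it.
Excluding 4 false density bands: 274 − 4 = 270.
With 2 density bands per year, 270 / 2 = 135 years.
The density band at the growth surface is 1974 CE, so the stress band dates to 1974 − 135 = 1839 CE.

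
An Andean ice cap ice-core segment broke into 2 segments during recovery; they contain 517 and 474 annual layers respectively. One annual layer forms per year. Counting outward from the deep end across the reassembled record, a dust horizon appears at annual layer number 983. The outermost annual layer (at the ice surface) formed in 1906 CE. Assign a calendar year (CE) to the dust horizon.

Total annual layers = 517 + 474 = 991.
The dust horizon sits at annual layer 983 from the deep end, so 991 − 983 = 8 annual layers formed after it.
The annual layer at the ice surface is 1906 CE, so the dust horizon dates to 1906 − 8 = 1898 CE.

1898 CE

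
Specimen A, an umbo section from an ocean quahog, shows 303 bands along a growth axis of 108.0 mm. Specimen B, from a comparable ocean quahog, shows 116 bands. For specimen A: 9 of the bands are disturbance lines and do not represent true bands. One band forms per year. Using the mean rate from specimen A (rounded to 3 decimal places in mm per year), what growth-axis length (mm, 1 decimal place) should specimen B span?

Specimen A: true band count = 303 − 9 = 294.
A: Mean rate = 108.0 mm / 294 years ≈ 0.367 mm/yr.
Length of B = 0.367 × 116 = 42.6 mm.

42.6 mm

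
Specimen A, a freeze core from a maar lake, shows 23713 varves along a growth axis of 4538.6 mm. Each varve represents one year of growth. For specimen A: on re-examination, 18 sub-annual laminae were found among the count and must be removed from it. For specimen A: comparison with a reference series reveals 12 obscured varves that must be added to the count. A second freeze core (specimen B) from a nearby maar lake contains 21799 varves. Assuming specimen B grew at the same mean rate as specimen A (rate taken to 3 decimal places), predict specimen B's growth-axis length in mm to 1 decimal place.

4163.6 mm

Specimen A: true varve count = 23713 − 18 + 12 = 23707.
A: Mean rate = 4538.6 mm / 23707 years ≈ 0.191 mm/year.
For B, 0.191 mm/year × 21799 years = 4163.6 mm.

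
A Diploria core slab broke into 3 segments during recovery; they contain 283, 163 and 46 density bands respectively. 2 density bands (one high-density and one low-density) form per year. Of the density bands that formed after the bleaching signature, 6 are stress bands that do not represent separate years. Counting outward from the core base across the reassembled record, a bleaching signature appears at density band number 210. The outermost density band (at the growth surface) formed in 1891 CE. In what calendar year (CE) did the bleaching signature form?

Total density bands = 283 + 163 + 46 = 492.
Between density band 210 and the growth surface there are 492 − 210 = 282 density bands.
Excluding 6 false density bands: 282 − 6 = 276.
With 2 density bands per year, 276 / 2 = 138 years.
1891 − 138 = 1753 CE.

1753 CE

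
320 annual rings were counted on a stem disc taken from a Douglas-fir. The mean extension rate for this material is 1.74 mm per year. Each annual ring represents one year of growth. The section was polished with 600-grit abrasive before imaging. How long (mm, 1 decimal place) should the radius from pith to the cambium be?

556.8 mm

The record spans 320 years at 1.74 mm per year.
Length ≈ 1.74 × 320 = 556.8 mm.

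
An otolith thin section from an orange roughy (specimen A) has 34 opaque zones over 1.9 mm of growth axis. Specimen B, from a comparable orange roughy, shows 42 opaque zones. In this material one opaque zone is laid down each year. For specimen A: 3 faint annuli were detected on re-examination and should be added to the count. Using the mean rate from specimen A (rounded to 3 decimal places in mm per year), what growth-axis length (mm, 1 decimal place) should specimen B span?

2.1 mm

Specimen A: true opaque zone count = 34 + 3 = 37.
A: Mean rate = 1.9 mm / 37 years ≈ 0.051 mm per year.
Length of B = 0.051 × 42 = 2.1 mm.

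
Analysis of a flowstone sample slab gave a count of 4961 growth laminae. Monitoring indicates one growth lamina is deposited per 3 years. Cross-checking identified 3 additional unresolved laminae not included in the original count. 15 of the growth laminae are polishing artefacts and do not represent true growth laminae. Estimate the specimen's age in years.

14847 yr

True growth lamina count = 4961 − 15 + 3 = 4949.
4949 growth laminae at 3 years each span 4949 × 3 = 14847 years.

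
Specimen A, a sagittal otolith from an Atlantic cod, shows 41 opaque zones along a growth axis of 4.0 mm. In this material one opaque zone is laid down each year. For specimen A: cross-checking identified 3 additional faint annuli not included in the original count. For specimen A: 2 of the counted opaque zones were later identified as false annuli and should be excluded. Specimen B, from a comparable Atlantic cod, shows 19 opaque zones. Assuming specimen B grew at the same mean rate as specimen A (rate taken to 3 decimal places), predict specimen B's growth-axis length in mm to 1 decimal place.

Specimen A: after corrections the count is 41 − 2 + 3 = 42 opaque zones.
A: 4.0 mm over 42 years gives 4.0 / 42 ≈ 0.095 mm/year.
Length of B = 0.095 × 19 = 1.8 mm.

1.8 mm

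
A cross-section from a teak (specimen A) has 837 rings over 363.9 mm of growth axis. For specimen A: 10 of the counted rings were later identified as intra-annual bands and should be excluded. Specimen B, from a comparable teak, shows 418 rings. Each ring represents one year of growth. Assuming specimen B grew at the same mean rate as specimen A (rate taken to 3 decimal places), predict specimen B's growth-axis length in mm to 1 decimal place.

Specimen A: adjusted count: 837 − 10 = 827 rings.
A: Extension rate ≈ 363.9 / 827 = 0.440 mm/yr.
Length of B = 0.440 × 418 = 183.9 mm.

183.9 mm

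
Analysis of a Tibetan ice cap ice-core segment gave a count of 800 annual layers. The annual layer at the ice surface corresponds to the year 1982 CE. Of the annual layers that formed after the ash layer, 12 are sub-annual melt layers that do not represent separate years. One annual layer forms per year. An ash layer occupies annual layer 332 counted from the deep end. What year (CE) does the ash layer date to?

1526 CE

Between annual layer 332 and the ice surface there are 800 − 332 = 468 annual layers.
468 − 12 false = 456 true annual layers after the ash layer.
The annual layer at the ice surface is 1982 CE, so the ash layer dates to 1982 − 456 = 1526 CE.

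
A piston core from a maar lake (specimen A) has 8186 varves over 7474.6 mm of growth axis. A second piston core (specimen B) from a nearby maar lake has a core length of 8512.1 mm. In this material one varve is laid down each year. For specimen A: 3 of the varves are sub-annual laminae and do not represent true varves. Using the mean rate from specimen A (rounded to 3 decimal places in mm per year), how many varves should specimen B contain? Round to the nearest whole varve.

Specimen A: after corrections the count is 8186 − 3 = 8183 varves.
A: Mean rate = 7474.6 mm / 8183 years ≈ 0.913 mm/year.
For B, 8512.1 / 0.913 = 9323.22 years ≈ 9323 varves.

9323 varves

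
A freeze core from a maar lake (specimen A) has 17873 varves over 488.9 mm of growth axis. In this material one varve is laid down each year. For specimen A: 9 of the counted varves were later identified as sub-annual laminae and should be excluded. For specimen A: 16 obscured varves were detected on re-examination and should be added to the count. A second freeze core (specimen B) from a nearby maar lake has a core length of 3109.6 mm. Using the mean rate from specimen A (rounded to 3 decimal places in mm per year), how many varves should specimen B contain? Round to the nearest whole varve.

115170 varves

Specimen A: after corrections the count is 17873 − 9 + 16 = 17880 varves.
A: 488.9 mm over 17880 years gives 488.9 / 17880 ≈ 0.027 mm/yr.
For B, 3109.6 / 0.027 = 115170.37 years ≈ 115170 varves.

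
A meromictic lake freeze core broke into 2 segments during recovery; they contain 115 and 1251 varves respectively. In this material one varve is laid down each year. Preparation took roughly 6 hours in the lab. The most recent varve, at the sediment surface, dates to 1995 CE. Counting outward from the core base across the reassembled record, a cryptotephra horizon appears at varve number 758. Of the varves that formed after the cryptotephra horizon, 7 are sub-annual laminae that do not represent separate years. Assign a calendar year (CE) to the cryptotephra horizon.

1394 CE

Total varves = 115 + 1251 = 1366.
Between varve 758 and the sediment surface there are 1366 − 758 = 608 varves.
Removing the 7 false varves leaves 608 − 7 = 601 true varves beyond the cryptotephra horizon.
Counting back 601 years from 1995 CE places the cryptotephra horizon in 1995 − 601 = 1394 CE.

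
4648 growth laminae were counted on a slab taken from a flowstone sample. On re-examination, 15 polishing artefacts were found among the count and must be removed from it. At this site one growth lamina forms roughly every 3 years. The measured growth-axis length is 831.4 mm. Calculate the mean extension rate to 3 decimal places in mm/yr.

0.060 mm/yr

After corrections the count is 4648 − 15 = 4633 growth laminae.
Multiplying by 3 years per growth lamina: 4633 × 3 = 13899 years.
Mean rate = 831.4 mm / 13899 years ≈ 0.060 mm/yr.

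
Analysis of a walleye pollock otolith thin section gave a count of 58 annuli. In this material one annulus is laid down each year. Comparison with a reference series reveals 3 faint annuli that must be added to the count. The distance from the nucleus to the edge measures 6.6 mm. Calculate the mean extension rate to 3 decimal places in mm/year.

True annulus count = 58 + 3 = 61.
Mean rate = 6.6 mm / 61 years ≈ 0.108 mm/year.

0.108 mm/year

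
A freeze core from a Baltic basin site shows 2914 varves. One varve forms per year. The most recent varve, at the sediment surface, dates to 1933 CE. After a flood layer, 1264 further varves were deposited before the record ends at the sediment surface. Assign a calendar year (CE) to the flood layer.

669 CE

There are 1264 varves younger than the flood layer.
The varve at the sediment surface is 1933 CE, so the flood layer dates to 1933 − 1264 = 669 CE.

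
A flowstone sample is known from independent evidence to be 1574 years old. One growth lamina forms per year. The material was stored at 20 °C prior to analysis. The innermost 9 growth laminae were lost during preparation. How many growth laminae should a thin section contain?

1565 growth laminae

Expected growth laminae over 1574 years: 1574.
1574 − 9 missed = 1565 growth laminae expected in the prepared section.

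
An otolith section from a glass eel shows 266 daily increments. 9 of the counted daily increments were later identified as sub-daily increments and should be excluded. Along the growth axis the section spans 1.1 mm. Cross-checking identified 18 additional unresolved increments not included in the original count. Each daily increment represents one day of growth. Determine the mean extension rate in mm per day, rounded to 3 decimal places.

Adjusted count: 266 − 9 + 18 = 275 daily increments.
Mean rate = 1.1 mm / 275 days ≈ 0.004 mm per day.

0.004 mm per day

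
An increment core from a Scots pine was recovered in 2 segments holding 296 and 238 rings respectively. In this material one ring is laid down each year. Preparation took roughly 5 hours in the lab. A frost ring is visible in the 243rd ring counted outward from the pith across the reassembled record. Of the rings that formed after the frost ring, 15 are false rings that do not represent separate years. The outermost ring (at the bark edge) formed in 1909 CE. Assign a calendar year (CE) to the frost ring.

Total rings = 296 + 238 = 534.
534 − 243 = 291 rings lie beyond the frost ring toward the bark edge.
Excluding 15 false rings: 291 − 15 = 276.
1909 − 276 = 1633 CE.

1633 CE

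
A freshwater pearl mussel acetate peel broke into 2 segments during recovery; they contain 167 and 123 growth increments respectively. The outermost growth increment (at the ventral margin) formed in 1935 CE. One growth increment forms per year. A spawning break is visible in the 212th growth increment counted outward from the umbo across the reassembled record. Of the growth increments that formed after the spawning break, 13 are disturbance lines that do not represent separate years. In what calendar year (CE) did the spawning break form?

1870 CE

Total growth increments = 167 + 123 = 290.
Between growth increment 212 and the ventral margin there are 290 − 212 = 78 growth increments.
Excluding 13 false growth increments: 78 − 13 = 65.
1935 − 65 = 1870 CE.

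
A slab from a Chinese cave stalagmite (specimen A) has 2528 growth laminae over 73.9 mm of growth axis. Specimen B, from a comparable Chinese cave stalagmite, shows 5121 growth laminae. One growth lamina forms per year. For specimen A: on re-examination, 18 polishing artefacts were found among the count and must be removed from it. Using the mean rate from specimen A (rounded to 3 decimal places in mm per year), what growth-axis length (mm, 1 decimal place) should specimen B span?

148.5 mm

Specimen A: correcting the raw count gives 2528 − 18 = 2510 true growth laminae.
A: Mean rate = 73.9 mm / 2510 years ≈ 0.029 mm per year.
B's length ≈ 0.029 × 5121 = 148.5 mm.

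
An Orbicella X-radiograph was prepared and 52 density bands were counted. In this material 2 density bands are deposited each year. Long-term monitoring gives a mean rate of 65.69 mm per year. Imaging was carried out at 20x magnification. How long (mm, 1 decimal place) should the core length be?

1707.9 mm

With 2 density bands per year, 52 / 2 = 26 years.
26 years at 65.69 mm/year gives 65.69 × 26 = 1707.9 mm.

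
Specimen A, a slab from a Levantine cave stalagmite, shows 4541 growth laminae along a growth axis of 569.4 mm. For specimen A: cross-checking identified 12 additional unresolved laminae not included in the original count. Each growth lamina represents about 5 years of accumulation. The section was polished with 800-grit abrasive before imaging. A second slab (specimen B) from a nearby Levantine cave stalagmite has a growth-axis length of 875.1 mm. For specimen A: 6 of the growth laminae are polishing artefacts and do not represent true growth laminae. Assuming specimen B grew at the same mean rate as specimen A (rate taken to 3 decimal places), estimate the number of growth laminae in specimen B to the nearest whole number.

7001 growth laminae

Specimen A: adjusted count: 4541 − 6 + 12 = 4547 growth laminae.
Specimen A: at 5 years per growth lamina, 4547 × 5 = 22735 years.
A: 569.4 mm over 22735 years gives 569.4 / 22735 ≈ 0.025 mm per year.
B spans 875.1 / 0.025 = 35004.00 years; at 5 years per growth lamina that is 35004.00 / 5 ≈ 7001 growth laminae.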